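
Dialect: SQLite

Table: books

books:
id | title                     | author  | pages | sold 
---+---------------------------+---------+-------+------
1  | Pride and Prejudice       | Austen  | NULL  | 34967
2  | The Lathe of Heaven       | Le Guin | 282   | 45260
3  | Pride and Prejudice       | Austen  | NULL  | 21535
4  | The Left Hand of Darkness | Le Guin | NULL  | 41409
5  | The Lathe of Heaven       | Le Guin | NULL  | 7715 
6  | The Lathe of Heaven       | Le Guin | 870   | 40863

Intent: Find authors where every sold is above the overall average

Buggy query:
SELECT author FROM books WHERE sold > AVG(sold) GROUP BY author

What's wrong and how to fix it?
Bug: WHERE evaluates per row before aggregation, so AVG() is unavailable

Fix: Use a subquery for AVG and a HAVING MIN(...) filter so the condition holds for every row in the group

Corrected query:
SELECT author FROM books GROUP BY author HAVING MIN(sold) > (SELECT AVG(sold) FROM books)

Result:
(no rows)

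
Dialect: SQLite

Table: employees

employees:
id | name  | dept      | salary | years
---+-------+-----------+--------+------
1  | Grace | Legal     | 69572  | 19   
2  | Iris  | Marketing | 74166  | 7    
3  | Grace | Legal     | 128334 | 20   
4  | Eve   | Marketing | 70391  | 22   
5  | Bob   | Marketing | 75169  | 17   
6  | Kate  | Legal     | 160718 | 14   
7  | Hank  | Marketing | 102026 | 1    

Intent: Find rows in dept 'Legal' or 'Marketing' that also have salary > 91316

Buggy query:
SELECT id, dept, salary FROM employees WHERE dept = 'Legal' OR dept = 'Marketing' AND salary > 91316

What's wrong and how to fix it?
Bug: Without parentheses, AND is evaluated before OR, so the salary filter only applies to the 'Marketing' branch

Fix: Add parentheses around the OR so the AND applies to both alternatives

Corrected query:
SELECT id, dept, salary FROM employees WHERE (dept = 'Legal' OR dept = 'Marketing') AND salary > 91316

Result:
id | dept      | salary
---+-----------+-------
3  | Legal     | 128334
6  | Legal     | 160718
7  | Marketing | 102026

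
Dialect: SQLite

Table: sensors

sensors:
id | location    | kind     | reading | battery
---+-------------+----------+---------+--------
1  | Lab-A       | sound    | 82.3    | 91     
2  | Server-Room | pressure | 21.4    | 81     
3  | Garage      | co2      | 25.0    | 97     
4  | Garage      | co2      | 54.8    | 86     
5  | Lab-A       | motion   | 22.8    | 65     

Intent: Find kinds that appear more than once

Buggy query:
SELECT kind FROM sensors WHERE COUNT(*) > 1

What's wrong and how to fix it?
Bug: WHERE can't reference COUNT(*); aggregates are computed after WHERE

Fix: Group first, then use HAVING for the count condition

Corrected query:
SELECT kind FROM sensors GROUP BY kind HAVING COUNT(*) > 1

Result:
kind
----
co2 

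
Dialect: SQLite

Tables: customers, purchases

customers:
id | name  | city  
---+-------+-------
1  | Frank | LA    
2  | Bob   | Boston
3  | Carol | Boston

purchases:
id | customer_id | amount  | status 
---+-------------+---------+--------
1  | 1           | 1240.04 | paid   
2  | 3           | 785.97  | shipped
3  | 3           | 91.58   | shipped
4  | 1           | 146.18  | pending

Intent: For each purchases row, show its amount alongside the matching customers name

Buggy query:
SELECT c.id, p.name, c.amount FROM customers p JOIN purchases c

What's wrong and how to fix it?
Bug: JOIN with no ON clause produces a cartesian product; every purchases row pairs with every customers row

Fix: Add ON c.customer_id = p.id to the JOIN

Corrected query:
SELECT c.id, p.name, c.amount FROM customers p JOIN purchases c ON c.customer_id = p.id

Result:
id | name  | amount 
---+-------+--------
1  | Frank | 1240.04
2  | Carol | 785.97 
3  | Carol | 91.58  
4  | Frank | 146.18 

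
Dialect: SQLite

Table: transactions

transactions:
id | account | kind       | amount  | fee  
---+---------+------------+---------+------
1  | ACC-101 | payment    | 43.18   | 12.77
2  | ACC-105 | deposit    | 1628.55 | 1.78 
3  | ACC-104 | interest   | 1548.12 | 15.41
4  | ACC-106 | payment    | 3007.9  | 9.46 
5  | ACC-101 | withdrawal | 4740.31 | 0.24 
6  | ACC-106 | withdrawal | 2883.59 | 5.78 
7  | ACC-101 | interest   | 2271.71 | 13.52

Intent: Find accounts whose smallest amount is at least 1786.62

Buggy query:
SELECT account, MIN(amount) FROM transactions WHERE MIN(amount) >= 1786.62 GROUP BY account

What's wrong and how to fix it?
Bug: MIN() in WHERE is a misuse of aggregate

Fix: Use HAVING for the per-group MIN condition

Corrected query:
SELECT account, MIN(amount) FROM transactions GROUP BY account HAVING MIN(amount) >= 1786.62

Result:
account | MIN(amount)
--------+------------
ACC-106 | 2883.59    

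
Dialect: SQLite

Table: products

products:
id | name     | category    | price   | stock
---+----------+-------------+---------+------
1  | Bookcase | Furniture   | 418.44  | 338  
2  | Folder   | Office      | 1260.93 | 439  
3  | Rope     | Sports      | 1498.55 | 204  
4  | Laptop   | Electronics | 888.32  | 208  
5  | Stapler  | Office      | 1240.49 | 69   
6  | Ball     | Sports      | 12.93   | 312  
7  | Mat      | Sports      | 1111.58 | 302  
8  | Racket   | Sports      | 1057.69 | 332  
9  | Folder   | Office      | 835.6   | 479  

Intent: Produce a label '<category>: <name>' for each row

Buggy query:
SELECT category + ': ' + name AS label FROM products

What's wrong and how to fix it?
Bug: '+' is numeric addition; on text columns SQLite converts them to 0 instead of concatenating

Fix: Use the || operator for string concatenation

Corrected query:
SELECT category || ': ' || name AS label FROM products

Result:
label              
-------------------
Furniture: Bookcase
Office: Folder     
Sports: Rope       
Electronics: Laptop
Office: Stapler    
Sports: Ball       
Sports: Mat        
Sports: Racket     
Office: Folder     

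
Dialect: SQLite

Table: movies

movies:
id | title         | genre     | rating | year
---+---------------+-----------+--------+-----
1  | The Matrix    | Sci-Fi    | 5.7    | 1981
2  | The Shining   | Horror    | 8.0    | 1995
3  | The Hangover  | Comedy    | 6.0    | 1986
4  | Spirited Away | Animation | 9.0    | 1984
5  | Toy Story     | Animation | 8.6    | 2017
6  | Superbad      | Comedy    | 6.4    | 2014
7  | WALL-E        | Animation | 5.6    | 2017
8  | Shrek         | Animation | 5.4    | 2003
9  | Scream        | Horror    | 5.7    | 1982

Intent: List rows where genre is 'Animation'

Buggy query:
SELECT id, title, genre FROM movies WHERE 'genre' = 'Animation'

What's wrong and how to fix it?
Bug: 'genre' in single quotes is a string literal, not the column; the comparison is literal-vs-literal and never true

Fix: Remove the quotes around the column name (or use double quotes for an identifier)

Corrected query:
SELECT id, title, genre FROM movies WHERE genre = 'Animation'

Result:
id | title         | genre    
---+---------------+----------
4  | Spirited Away | Animation
5  | Toy Story     | Animation
7  | WALL-E        | Animation
8  | Shrek         | Animation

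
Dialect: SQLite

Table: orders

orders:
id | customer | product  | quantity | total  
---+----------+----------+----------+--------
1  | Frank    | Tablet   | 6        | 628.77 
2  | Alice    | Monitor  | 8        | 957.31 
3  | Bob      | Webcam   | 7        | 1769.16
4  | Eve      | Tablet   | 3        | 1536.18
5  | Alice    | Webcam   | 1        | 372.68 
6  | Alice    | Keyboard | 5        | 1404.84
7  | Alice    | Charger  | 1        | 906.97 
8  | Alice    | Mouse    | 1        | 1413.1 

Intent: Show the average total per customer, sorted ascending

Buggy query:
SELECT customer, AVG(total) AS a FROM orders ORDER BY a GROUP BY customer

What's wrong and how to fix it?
Bug: GROUP BY must precede ORDER BY

Fix: Reorder: SELECT … FROM … GROUP BY … ORDER BY …

Corrected query:
SELECT customer, AVG(total) AS a FROM orders GROUP BY customer ORDER BY a

Result:
customer | a      
---------+--------
Frank    | 628.77 
Alice    | 1010.98
Eve      | 1536.18
Bob      | 1769.16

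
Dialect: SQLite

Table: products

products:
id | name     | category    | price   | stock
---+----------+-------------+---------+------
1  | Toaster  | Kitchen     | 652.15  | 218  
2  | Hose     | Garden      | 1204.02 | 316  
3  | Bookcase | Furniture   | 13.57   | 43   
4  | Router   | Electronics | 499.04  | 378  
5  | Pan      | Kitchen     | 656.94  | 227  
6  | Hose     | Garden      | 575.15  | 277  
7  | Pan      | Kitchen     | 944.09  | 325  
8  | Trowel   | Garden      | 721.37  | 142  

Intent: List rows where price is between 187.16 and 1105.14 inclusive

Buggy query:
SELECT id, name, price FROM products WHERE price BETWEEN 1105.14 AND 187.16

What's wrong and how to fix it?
Bug: BETWEEN expects the lower bound first; with 1105.14 AND 187.16 the range is empty

Fix: Write BETWEEN 187.16 AND 1105.14

Corrected query:
SELECT id, name, price FROM products WHERE price BETWEEN 187.16 AND 1105.14

Result:
id | name    | price 
---+---------+-------
1  | Toaster | 652.15
4  | Router  | 499.04
5  | Pan     | 656.94
6  | Hose    | 575.15
7  | Pan     | 944.09
8  | Trowel  | 721.37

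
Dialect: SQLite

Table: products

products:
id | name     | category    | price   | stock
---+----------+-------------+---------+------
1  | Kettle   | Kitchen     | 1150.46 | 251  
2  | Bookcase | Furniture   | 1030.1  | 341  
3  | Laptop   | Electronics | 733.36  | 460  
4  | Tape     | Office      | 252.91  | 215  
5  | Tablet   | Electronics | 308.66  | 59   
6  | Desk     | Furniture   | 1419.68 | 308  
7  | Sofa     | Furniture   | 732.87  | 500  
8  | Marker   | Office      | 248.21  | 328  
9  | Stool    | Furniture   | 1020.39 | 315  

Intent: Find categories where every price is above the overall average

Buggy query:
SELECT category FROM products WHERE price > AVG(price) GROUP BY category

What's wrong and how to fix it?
Bug: AVG() is an aggregate; it can't sit directly in WHERE

Fix: Use a subquery for AVG and a HAVING MIN(...) filter so the condition holds for every row in the group

Corrected query:
SELECT category FROM products GROUP BY category HAVING MIN(price) > (SELECT AVG(price) FROM products)

Result:
category
--------
Kitchen 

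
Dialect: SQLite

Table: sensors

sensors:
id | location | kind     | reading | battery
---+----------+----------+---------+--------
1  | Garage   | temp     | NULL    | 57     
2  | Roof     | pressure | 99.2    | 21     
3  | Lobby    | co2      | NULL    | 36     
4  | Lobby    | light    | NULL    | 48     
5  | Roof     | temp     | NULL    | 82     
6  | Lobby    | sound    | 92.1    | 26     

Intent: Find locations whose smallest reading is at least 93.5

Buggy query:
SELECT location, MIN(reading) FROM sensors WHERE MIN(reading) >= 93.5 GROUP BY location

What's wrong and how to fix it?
Bug: MIN() in WHERE is a misuse of aggregate

Fix: Use HAVING for the per-group MIN condition

Corrected query:
SELECT location, MIN(reading) FROM sensors GROUP BY location HAVING MIN(reading) >= 93.5

Result:
location | MIN(reading)
---------+-------------
Roof     | 99.2        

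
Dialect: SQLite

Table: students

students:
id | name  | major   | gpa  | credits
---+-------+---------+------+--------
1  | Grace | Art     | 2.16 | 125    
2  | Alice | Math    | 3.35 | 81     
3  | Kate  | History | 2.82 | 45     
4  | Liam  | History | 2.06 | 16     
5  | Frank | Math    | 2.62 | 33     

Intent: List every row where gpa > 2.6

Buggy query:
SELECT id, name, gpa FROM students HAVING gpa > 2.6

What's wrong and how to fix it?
Bug: This is a non-aggregate query (no GROUP BY, no aggregates), so in SQLite the HAVING clause is invalid here; a row-level condition belongs in WHERE

Fix: Use WHERE for row-level filtering

Corrected query:
SELECT id, name, gpa FROM students WHERE gpa > 2.6

Result:
id | name  | gpa 
---+-------+-----
2  | Alice | 3.35
3  | Kate  | 2.82
5  | Frank | 2.62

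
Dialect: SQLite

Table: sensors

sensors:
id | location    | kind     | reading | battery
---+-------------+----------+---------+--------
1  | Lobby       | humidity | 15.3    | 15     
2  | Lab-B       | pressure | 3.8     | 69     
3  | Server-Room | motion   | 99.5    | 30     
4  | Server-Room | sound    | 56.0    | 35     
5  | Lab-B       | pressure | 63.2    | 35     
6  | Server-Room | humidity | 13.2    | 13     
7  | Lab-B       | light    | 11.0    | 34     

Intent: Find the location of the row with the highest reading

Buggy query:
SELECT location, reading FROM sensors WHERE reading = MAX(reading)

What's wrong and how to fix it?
Bug: MAX(reading) is an aggregate and cannot be used directly in WHERE

Fix: Wrap MAX in a scalar subquery so WHERE compares against a single value

Corrected query:
SELECT location, reading FROM sensors WHERE reading = (SELECT MAX(reading) FROM sensors)

Result:
location    | reading
------------+--------
Server-Room | 99.5   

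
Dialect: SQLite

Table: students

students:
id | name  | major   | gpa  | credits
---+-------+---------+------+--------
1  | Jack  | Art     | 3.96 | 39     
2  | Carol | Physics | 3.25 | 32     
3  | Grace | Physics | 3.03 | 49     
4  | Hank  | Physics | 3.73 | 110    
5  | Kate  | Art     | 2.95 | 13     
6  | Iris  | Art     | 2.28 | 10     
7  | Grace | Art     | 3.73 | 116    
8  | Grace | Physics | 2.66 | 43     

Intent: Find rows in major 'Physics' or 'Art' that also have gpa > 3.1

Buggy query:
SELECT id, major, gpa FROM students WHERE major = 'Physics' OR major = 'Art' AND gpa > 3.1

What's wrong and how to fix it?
Bug: Without parentheses, AND is evaluated before OR, so the gpa filter only applies to the 'Art' branch

Fix: Group the OR with parentheses (or use IN), then AND the threshold

Corrected query:
SELECT id, major, gpa FROM students WHERE (major = 'Physics' OR major = 'Art') AND gpa > 3.1

Result:
id | major   | gpa 
---+---------+-----
1  | Art     | 3.96
2  | Physics | 3.25
4  | Physics | 3.73
7  | Art     | 3.73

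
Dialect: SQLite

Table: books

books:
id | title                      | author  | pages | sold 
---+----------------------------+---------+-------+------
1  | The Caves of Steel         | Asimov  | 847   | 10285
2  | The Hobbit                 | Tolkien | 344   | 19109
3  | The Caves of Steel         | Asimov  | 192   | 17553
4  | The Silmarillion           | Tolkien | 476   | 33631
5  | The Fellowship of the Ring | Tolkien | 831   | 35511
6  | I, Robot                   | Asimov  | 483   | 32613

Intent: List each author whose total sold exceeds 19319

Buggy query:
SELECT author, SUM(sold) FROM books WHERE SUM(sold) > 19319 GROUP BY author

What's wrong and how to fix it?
Bug: Aggregate functions cannot appear in a WHERE clause

Fix: Move the aggregate condition to a HAVING clause

Corrected query:
SELECT author, SUM(sold) FROM books GROUP BY author HAVING SUM(sold) > 19319

Result:
author  | SUM(sold)
--------+----------
Asimov  | 60451    
Tolkien | 88251    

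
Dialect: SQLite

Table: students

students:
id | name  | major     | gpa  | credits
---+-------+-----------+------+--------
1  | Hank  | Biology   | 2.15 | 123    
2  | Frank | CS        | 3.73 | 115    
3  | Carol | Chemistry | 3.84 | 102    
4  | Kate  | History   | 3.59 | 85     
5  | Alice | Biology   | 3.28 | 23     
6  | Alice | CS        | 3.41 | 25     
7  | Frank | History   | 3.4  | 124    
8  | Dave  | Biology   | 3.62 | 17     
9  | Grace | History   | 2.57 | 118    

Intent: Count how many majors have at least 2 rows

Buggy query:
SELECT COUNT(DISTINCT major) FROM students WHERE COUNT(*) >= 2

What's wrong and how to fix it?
Bug: WHERE filters individual rows, not groups, so a group-level COUNT is invalid there

Fix: Group first with HAVING COUNT(*) >= 2, then COUNT the resulting groups

Corrected query:
SELECT COUNT(*) FROM (SELECT major FROM students GROUP BY major HAVING COUNT(*) >= 2)

Result:
COUNT(*)
--------
3       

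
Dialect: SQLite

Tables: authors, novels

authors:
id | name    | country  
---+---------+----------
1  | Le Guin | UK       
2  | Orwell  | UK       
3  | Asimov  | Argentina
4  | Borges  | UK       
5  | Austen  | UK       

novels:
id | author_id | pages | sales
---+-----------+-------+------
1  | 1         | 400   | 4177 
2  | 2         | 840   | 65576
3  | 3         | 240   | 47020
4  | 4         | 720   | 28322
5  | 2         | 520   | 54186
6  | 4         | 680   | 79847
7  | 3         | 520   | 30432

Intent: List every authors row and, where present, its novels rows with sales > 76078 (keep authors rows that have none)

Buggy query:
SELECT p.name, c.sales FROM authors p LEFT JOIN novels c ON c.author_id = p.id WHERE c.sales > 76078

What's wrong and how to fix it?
Bug: Filtering c.sales in WHERE discards the NULL rows produced by LEFT JOIN, turning it into an inner join

Fix: Move the right-table condition into the ON clause so unmatched parents are kept

Corrected query:
SELECT p.name, c.sales FROM authors p LEFT JOIN novels c ON c.author_id = p.id AND c.sales > 76078

Result:
name    | sales
--------+------
Le Guin | NULL 
Orwell  | NULL 
Asimov  | NULL 
Borges  | 79847
Austen  | NULL 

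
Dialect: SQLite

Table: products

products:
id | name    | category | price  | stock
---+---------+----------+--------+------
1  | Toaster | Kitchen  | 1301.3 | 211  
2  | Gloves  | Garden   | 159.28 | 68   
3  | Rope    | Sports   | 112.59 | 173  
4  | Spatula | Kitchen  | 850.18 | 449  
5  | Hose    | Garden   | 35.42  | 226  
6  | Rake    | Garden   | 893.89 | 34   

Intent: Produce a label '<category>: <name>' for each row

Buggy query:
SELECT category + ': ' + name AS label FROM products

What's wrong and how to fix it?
Bug: '+' is numeric addition; on text columns SQLite converts them to 0 instead of concatenating

Fix: Replace + with || to concatenate text

Corrected query:
SELECT category || ': ' || name AS label FROM products

Result:
label           
----------------
Kitchen: Toaster
Garden: Gloves  
Sports: Rope    
Kitchen: Spatula
Garden: Hose    
Garden: Rake    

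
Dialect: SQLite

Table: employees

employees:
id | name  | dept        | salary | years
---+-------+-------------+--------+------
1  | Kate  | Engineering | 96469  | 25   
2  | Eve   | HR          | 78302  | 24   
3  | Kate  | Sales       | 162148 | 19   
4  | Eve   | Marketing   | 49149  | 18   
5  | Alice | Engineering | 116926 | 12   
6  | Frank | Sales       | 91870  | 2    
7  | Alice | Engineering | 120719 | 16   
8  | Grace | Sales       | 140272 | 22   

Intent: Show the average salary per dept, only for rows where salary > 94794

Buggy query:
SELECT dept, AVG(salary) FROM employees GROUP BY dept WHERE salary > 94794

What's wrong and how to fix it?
Bug: Row-level WHERE must come before GROUP BY in the clause order

Fix: Place WHERE between FROM and GROUP BY

Corrected query:
SELECT dept, AVG(salary) FROM employees WHERE salary > 94794 GROUP BY dept

Result:
dept        | AVG(salary)  
------------+--------------
Engineering | 111371.333333
Sales       | 151210       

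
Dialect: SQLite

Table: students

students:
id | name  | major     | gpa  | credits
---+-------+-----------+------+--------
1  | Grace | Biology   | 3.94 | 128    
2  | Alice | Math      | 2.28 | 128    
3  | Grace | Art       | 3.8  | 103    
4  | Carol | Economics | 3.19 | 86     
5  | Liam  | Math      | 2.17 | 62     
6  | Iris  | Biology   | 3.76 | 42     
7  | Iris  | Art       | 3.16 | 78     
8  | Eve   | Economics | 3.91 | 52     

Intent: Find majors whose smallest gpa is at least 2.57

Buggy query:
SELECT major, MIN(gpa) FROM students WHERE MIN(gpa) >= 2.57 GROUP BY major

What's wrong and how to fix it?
Bug: MIN() in WHERE is a misuse of aggregate

Fix: Replace WHERE with HAVING after the GROUP BY

Corrected query:
SELECT major, MIN(gpa) FROM students GROUP BY major HAVING MIN(gpa) >= 2.57

Result:
major     | MIN(gpa)
----------+---------
Art       | 3.16    
Biology   | 3.76    
Economics | 3.19    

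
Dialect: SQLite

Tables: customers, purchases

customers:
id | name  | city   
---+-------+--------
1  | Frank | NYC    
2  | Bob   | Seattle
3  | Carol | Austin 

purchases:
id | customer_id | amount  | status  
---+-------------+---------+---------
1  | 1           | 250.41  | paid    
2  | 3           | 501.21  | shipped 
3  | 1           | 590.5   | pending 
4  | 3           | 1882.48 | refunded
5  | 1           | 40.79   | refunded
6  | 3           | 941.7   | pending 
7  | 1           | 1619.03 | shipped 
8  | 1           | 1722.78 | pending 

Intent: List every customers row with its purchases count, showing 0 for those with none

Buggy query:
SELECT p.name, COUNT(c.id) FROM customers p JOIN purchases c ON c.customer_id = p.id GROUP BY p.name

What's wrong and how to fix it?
Bug: An inner join excludes parents with zero children

Fix: Use LEFT JOIN so parents without children still appear (COUNT(c.id) gives 0)

Corrected query:
SELECT p.name, COUNT(c.id) FROM customers p LEFT JOIN purchases c ON c.customer_id = p.id GROUP BY p.name

Result:
name  | COUNT(c.id)
------+------------
Bob   | 0          
Carol | 3          
Frank | 5          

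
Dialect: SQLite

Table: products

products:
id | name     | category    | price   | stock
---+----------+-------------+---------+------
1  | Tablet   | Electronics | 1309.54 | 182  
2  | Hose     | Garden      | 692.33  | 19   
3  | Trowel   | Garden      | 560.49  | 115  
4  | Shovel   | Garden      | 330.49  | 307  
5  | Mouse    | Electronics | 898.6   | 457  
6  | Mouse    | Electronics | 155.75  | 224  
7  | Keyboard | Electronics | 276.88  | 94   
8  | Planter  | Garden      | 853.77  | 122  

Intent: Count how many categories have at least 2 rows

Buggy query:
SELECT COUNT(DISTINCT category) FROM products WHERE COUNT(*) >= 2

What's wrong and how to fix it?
Bug: WHERE filters individual rows, not groups, so a group-level COUNT is invalid there

Fix: Use a subquery that GROUPs and filters with HAVING, then count its rows

Corrected query:
SELECT COUNT(*) FROM (SELECT category FROM products GROUP BY category HAVING COUNT(*) >= 2)

Result:
COUNT(*)
--------
2       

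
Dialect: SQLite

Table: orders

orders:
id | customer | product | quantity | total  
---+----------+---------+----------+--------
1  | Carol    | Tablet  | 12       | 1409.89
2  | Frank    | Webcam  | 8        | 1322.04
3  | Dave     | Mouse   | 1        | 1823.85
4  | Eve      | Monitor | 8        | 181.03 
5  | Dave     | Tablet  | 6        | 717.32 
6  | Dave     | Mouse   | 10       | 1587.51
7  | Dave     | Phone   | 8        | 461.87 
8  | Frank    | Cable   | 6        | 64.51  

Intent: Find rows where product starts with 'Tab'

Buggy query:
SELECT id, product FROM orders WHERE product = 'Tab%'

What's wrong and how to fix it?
Bug: Wildcards only work with LIKE; '=' treats '%' as a literal character

Fix: Use LIKE for wildcard pattern matching

Corrected query:
SELECT id, product FROM orders WHERE product LIKE 'Tab%'

Result:
id | product
---+--------
1  | Tablet 
5  | Tablet 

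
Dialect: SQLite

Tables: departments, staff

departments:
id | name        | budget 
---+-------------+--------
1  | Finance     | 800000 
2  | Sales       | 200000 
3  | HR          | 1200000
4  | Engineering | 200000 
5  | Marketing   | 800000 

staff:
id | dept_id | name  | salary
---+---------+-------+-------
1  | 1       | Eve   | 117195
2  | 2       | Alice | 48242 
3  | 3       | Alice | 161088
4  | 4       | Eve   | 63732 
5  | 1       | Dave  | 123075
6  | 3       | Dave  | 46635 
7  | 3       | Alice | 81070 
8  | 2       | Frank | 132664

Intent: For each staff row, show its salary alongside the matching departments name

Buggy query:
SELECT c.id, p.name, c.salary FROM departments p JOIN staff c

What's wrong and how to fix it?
Bug: Missing join condition: each staff row is matched to all departments rows instead of just its own

Fix: Add ON c.dept_id = p.id to the JOIN

Corrected query:
SELECT c.id, p.name, c.salary FROM departments p JOIN staff c ON c.dept_id = p.id

Result:
id | name        | salary
---+-------------+-------
1  | Finance     | 117195
2  | Sales       | 48242 
3  | HR          | 161088
4  | Engineering | 63732 
5  | Finance     | 123075
6  | HR          | 46635 
7  | HR          | 81070 
8  | Sales       | 132664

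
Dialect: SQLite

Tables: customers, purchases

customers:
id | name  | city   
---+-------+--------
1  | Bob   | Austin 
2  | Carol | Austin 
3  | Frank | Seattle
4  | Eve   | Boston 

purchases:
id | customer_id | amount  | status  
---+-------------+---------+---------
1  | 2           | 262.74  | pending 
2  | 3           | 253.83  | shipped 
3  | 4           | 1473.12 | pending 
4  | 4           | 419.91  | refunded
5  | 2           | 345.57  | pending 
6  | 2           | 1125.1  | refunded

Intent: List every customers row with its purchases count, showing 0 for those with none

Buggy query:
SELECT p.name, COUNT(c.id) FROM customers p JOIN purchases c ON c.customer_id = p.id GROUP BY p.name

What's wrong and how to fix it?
Bug: INNER JOIN drops customers rows that have no matching purchases rows

Fix: Use LEFT JOIN so parents without children still appear (COUNT(c.id) gives 0)

Corrected query:
SELECT p.name, COUNT(c.id) FROM customers p LEFT JOIN purchases c ON c.customer_id = p.id GROUP BY p.name

Result:
name  | COUNT(c.id)
------+------------
Bob   | 0          
Carol | 3          
Eve   | 2          
Frank | 1          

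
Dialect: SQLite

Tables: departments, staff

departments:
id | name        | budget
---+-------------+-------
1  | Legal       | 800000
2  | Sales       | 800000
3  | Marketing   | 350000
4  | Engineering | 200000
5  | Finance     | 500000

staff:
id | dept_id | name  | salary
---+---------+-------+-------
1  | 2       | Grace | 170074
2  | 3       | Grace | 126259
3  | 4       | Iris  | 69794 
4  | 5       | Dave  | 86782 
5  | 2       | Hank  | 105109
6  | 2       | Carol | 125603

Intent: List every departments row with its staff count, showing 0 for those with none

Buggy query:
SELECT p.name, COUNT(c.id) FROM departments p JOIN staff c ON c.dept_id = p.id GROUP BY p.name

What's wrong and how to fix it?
Bug: INNER JOIN drops departments rows that have no matching staff rows

Fix: Use LEFT JOIN so parents without children still appear (COUNT(c.id) gives 0)

Corrected query:
SELECT p.name, COUNT(c.id) FROM departments p LEFT JOIN staff c ON c.dept_id = p.id GROUP BY p.name

Result:
name        | COUNT(c.id)
------------+------------
Engineering | 1          
Finance     | 1          
Legal       | 0          
Marketing   | 1          
Sales       | 3          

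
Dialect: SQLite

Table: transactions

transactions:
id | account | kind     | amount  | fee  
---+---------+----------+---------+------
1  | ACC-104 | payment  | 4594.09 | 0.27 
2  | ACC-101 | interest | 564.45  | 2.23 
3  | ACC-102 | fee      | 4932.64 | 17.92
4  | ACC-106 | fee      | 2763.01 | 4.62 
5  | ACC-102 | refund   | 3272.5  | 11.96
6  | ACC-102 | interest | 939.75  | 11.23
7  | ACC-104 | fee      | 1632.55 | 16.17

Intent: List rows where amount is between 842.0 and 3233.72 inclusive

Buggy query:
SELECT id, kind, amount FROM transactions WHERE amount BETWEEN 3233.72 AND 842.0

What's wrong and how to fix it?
Bug: The bounds are reversed; BETWEEN a AND b requires a <= b to match anything

Fix: Write BETWEEN 842.0 AND 3233.72

Corrected query:
SELECT id, kind, amount FROM transactions WHERE amount BETWEEN 842.0 AND 3233.72

Result:
id | kind     | amount 
---+----------+--------
4  | fee      | 2763.01
6  | interest | 939.75 
7  | fee      | 1632.55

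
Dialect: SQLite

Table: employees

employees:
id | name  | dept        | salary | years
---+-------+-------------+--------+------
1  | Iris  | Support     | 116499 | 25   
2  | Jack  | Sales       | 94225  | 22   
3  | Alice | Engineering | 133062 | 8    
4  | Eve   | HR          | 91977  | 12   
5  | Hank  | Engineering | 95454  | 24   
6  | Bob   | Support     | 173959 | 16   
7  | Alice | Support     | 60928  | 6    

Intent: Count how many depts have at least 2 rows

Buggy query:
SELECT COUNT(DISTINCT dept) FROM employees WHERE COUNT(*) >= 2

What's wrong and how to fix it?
Bug: WHERE filters individual rows, not groups, so a group-level COUNT is invalid there

Fix: Use a subquery that GROUPs and filters with HAVING, then count its rows

Corrected query:
SELECT COUNT(*) FROM (SELECT dept FROM employees GROUP BY dept HAVING COUNT(*) >= 2)

Result:
COUNT(*)
--------
2       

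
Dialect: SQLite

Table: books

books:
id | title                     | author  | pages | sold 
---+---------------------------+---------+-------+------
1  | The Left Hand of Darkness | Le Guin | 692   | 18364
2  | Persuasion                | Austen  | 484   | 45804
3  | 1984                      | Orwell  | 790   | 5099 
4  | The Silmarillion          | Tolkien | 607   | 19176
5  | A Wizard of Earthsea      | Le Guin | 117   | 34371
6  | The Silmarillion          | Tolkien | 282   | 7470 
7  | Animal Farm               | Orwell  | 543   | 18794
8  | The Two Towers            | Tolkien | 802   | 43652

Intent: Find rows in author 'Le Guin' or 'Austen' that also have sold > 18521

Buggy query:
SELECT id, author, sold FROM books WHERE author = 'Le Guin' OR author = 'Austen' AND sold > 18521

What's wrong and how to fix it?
Bug: Without parentheses, AND is evaluated before OR, so the sold filter only applies to the 'Austen' branch

Fix: Add parentheses around the OR so the AND applies to both alternatives

Corrected query:
SELECT id, author, sold FROM books WHERE (author = 'Le Guin' OR author = 'Austen') AND sold > 18521

Result:
id | author  | sold 
---+---------+------
2  | Austen  | 45804
5  | Le Guin | 34371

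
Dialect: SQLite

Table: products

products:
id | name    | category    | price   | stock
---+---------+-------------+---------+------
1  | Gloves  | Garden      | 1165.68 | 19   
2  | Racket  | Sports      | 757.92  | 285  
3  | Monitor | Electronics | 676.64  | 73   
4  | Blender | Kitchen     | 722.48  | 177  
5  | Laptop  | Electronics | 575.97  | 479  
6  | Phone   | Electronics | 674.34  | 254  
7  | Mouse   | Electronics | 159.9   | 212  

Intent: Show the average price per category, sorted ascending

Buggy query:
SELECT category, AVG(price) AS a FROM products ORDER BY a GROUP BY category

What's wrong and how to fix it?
Bug: GROUP BY must precede ORDER BY

Fix: Reorder: SELECT … FROM … GROUP BY … ORDER BY …

Corrected query:
SELECT category, AVG(price) AS a FROM products GROUP BY category ORDER BY a

Result:
category    | a       
------------+---------
Electronics | 521.7125
Kitchen     | 722.48  
Sports      | 757.92  
Garden      | 1165.68 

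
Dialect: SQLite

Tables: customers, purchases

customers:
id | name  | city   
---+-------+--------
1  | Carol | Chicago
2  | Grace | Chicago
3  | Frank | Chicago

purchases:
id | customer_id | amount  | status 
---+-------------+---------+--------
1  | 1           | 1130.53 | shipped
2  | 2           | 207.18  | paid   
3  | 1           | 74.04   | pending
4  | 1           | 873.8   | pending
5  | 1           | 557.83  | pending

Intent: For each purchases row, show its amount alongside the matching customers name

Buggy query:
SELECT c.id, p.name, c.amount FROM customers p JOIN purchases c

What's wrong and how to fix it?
Bug: JOIN with no ON clause produces a cartesian product; every purchases row pairs with every customers row

Fix: Add ON c.customer_id = p.id to the JOIN

Corrected query:
SELECT c.id, p.name, c.amount FROM customers p JOIN purchases c ON c.customer_id = p.id

Result:
id | name  | amount 
---+-------+--------
1  | Carol | 1130.53
2  | Grace | 207.18 
3  | Carol | 74.04  
4  | Carol | 873.8  
5  | Carol | 557.83 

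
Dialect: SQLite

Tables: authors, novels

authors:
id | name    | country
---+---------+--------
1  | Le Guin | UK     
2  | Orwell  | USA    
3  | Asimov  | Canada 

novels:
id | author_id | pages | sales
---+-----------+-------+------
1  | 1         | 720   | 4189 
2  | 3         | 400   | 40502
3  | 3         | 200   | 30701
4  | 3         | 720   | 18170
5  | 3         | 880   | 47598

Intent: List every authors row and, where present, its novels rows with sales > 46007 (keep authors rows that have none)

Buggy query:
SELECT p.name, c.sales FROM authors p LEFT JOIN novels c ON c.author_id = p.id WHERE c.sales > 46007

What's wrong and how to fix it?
Bug: Filtering c.sales in WHERE discards the NULL rows produced by LEFT JOIN, turning it into an inner join

Fix: Move the right-table condition into the ON clause so unmatched parents are kept

Corrected query:
SELECT p.name, c.sales FROM authors p LEFT JOIN novels c ON c.author_id = p.id AND c.sales > 46007

Result:
name    | sales
--------+------
Le Guin | NULL 
Orwell  | NULL 
Asimov  | 47598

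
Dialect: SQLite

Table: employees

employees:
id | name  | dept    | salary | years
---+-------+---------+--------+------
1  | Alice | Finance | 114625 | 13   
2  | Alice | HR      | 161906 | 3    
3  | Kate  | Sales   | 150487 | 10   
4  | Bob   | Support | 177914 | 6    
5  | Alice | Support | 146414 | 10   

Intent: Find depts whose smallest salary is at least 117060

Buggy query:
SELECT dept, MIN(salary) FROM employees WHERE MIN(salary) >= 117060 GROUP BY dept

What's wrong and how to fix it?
Bug: MIN() in WHERE is a misuse of aggregate

Fix: Use HAVING for the per-group MIN condition

Corrected query:
SELECT dept, MIN(salary) FROM employees GROUP BY dept HAVING MIN(salary) >= 117060

Result:
dept    | MIN(salary)
--------+------------
HR      | 161906     
Sales   | 150487     
Support | 146414     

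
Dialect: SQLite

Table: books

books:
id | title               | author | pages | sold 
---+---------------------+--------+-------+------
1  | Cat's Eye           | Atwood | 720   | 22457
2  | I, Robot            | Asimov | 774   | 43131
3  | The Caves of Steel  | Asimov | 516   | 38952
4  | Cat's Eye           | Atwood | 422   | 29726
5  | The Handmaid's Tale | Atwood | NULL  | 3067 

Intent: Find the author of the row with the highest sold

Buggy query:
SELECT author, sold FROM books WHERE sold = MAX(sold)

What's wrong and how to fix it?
Bug: WHERE is evaluated per row; an aggregate over the whole table isn't defined there

Fix: Use a subquery: WHERE sold = (SELECT MAX(sold) FROM books)

Corrected query:
SELECT author, sold FROM books WHERE sold = (SELECT MAX(sold) FROM books)

Result:
author | sold 
-------+------
Asimov | 43131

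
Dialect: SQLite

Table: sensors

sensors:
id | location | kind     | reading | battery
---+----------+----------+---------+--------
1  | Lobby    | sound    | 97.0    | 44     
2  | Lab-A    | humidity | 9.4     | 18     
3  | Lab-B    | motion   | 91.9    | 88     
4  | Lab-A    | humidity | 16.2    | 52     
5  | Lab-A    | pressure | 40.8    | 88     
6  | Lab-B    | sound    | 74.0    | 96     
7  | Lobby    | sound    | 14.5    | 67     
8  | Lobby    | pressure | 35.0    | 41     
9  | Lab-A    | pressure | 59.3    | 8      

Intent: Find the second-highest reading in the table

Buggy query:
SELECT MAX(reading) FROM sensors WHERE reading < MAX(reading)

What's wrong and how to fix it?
Bug: The inner MAX is an aggregate inside WHERE, which is not allowed

Fix: Put the inner MAX in a scalar subquery

Corrected query:
SELECT MAX(reading) FROM sensors WHERE reading < (SELECT MAX(reading) FROM sensors)

Result:
MAX(reading)
------------
91.9        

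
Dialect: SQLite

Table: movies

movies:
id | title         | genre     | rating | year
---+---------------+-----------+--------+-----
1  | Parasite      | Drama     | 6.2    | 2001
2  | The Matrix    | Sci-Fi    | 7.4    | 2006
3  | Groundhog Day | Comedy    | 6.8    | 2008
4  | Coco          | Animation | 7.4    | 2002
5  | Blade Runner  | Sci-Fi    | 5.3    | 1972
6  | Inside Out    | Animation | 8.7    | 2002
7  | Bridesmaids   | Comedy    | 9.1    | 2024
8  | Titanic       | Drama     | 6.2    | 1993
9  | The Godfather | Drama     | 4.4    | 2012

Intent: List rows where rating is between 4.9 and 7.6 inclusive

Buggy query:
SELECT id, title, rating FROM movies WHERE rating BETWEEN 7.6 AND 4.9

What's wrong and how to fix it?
Bug: The bounds are reversed; BETWEEN a AND b requires a <= b to match anything

Fix: Write BETWEEN 4.9 AND 7.6

Corrected query:
SELECT id, title, rating FROM movies WHERE rating BETWEEN 4.9 AND 7.6

Result:
id | title         | rating
---+---------------+-------
1  | Parasite      | 6.2   
2  | The Matrix    | 7.4   
3  | Groundhog Day | 6.8   
4  | Coco          | 7.4   
5  | Blade Runner  | 5.3   
8  | Titanic       | 6.2   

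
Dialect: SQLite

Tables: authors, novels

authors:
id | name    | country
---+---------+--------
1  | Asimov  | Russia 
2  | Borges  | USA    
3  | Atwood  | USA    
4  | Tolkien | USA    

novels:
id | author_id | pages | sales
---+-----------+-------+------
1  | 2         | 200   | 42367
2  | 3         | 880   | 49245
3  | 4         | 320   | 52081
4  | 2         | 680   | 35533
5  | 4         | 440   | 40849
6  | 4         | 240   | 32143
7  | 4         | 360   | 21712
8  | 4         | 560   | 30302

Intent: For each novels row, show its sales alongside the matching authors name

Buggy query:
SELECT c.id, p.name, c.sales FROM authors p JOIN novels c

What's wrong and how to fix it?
Bug: JOIN with no ON clause produces a cartesian product; every novels row pairs with every authors row

Fix: Add ON c.author_id = p.id to the JOIN

Corrected query:
SELECT c.id, p.name, c.sales FROM authors p JOIN novels c ON c.author_id = p.id

Result:
id | name    | sales
---+---------+------
1  | Borges  | 42367
2  | Atwood  | 49245
3  | Tolkien | 52081
4  | Borges  | 35533
5  | Tolkien | 40849
6  | Tolkien | 32143
7  | Tolkien | 21712
8  | Tolkien | 30302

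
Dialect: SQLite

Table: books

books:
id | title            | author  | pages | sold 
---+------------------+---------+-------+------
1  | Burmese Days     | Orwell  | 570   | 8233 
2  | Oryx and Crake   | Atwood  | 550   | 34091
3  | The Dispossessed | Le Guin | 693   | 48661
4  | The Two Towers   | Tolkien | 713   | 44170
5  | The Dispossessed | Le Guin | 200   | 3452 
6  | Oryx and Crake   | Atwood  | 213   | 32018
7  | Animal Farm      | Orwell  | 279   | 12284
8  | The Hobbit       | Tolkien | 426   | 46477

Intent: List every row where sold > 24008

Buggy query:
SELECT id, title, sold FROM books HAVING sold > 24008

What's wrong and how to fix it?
Bug: HAVING filters the output of aggregation, but this query has no GROUP BY and no aggregate functions, so SQLite rejects it (HAVING clause on a non-aggregate query); the condition here is per row

Fix: Use WHERE for row-level filtering

Corrected query:
SELECT id, title, sold FROM books WHERE sold > 24008

Result:
id | title            | sold 
---+------------------+------
2  | Oryx and Crake   | 34091
3  | The Dispossessed | 48661
4  | The Two Towers   | 44170
6  | Oryx and Crake   | 32018
8  | The Hobbit       | 46477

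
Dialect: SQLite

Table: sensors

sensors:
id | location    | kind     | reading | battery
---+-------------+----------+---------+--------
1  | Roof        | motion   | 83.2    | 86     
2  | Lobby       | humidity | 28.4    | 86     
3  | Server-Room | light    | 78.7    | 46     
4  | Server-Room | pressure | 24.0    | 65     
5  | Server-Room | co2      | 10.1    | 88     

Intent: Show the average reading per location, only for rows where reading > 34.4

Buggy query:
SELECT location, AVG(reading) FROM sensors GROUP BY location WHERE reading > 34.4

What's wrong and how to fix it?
Bug: Row-level WHERE must come before GROUP BY in the clause order

Fix: Move the WHERE clause before GROUP BY

Corrected query:
SELECT location, AVG(reading) FROM sensors WHERE reading > 34.4 GROUP BY location

Result:
location    | AVG(reading)
------------+-------------
Roof        | 83.2        
Server-Room | 78.7        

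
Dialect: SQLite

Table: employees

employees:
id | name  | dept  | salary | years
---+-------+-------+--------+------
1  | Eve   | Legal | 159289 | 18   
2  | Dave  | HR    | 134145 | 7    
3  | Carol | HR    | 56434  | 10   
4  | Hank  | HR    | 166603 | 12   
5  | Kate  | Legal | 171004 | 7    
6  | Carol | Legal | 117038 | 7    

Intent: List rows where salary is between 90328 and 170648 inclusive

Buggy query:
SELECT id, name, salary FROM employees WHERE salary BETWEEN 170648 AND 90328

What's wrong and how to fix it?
Bug: The bounds are reversed; BETWEEN a AND b requires a <= b to match anything

Fix: Write BETWEEN 90328 AND 170648

Corrected query:
SELECT id, name, salary FROM employees WHERE salary BETWEEN 90328 AND 170648

Result:
id | name  | salary
---+-------+-------
1  | Eve   | 159289
2  | Dave  | 134145
4  | Hank  | 166603
6  | Carol | 117038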